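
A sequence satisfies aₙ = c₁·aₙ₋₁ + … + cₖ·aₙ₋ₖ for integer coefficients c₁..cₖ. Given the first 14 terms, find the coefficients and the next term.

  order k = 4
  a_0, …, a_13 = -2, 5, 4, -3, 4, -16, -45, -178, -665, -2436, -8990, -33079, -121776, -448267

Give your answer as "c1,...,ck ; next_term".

3,3,-1,-3 ; -1650080

  a_4 = 3·-3 + 3·4 + -1·5 + -3·-2 = 4
  a_5 = 3·4 + 3·-3 + -1·4 + -3·5 = -16
  a_6 = 3·-16 + 3·4 + -1·-3 + -3·4 = -45
  a_7 = 3·-45 + 3·-16 + -1·4 + -3·-3 = -178
  a_8 = 3·-178 + 3·-45 + -1·-16 + -3·4 = -665
  a_9 = 3·-665 + 3·-178 + -1·-45 + -3·-16 = -2436
  a_10 = 3·-2436 + 3·-665 + -1·-178 + -3·-45 = -8990
  a_11 = 3·-8990 + 3·-2436 + -1·-665 + -3·-178 = -33079
  a_12 = 3·-33079 + 3·-8990 + -1·-2436 + -3·-665 = -121776
  a_13 = 3·-121776 + 3·-33079 + -1·-8990 + -3·-2436 = -448267
  a_14 = 3·-448267 + 3·-121776 + -1·-33079 + -3·-8990 = -1650080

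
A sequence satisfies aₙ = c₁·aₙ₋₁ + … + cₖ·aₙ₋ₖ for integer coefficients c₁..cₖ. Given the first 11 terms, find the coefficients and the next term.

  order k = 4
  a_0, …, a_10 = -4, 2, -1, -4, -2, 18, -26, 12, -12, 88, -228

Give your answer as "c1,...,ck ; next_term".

-2,-2,-2,2 ; 328

  a_4 = -2·-4 + -2·-1 + -2·2 + 2·-4 = -2
  a_5 = -2·-2 + -2·-4 + -2·-1 + 2·2 = 18
  a_6 = -2·18 + -2·-2 + -2·-4 + 2·-1 = -26
  a_7 = -2·-26 + -2·18 + -2·-2 + 2·-4 = 12
  a_8 = -2·12 + -2·-26 + -2·18 + 2·-2 = -12
  a_9 = -2·-12 + -2·12 + -2·-26 + 2·18 = 88
  a_10 = -2·88 + -2·-12 + -2·12 + 2·-26 = -228
  a_11 = -2·-228 + -2·88 + -2·-12 + 2·12 = 328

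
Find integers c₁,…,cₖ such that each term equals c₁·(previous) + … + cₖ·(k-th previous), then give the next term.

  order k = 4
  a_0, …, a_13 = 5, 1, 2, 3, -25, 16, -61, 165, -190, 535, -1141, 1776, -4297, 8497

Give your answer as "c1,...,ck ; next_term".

  a_4 = -1·3 + 1·2 + -4·1 + -4·5 = -25
  a_5 = -1·-25 + 1·3 + -4·2 + -4·1 = 16
  a_6 = -1·16 + 1·-25 + -4·3 + -4·2 = -61
  a_7 = -1·-61 + 1·16 + -4·-25 + -4·3 = 165
  a_8 = -1·165 + 1·-61 + -4·16 + -4·-25 = -190
  a_9 = -1·-190 + 1·165 + -4·-61 + -4·16 = 535
  a_10 = -1·535 + 1·-190 + -4·165 + -4·-61 = -1141
  a_11 = -1·-1141 + 1·535 + -4·-190 + -4·165 = 1776
  a_12 = -1·1776 + 1·-1141 + -4·535 + -4·-190 = -4297
  a_13 = -1·-4297 + 1·1776 + -4·-1141 + -4·535 = 8497
  a_14 = -1·8497 + 1·-4297 + -4·1776 + -4·-1141 = -15334

-1,1,-4,-4 ; -15334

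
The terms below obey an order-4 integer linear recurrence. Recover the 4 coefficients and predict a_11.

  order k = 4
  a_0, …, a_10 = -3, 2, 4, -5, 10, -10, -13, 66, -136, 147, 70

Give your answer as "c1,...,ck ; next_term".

-2,-2,1,-2 ; -702

  a_4 = -2·-5 + -2·4 + 1·2 + -2·-3 = 10
  a_5 = -2·10 + -2·-5 + 1·4 + -2·2 = -10
  a_6 = -2·-10 + -2·10 + 1·-5 + -2·4 = -13
  a_7 = -2·-13 + -2·-10 + 1·10 + -2·-5 = 66
  a_8 = -2·66 + -2·-13 + 1·-10 + -2·10 = -136
  a_9 = -2·-136 + -2·66 + 1·-13 + -2·-10 = 147
  a_10 = -2·147 + -2·-136 + 1·66 + -2·-13 = 70
  a_11 = -2·70 + -2·147 + 1·-136 + -2·66 = -702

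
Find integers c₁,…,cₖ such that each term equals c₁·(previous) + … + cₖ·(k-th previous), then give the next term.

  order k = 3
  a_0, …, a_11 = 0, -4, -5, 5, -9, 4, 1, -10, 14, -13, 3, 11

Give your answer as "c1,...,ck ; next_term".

-1,0,1 ; -24

  a_3 = -1·-5 + 0·-4 + 1·0 = 5
  a_4 = -1·5 + 0·-5 + 1·-4 = -9
  a_5 = -1·-9 + 0·5 + 1·-5 = 4
  a_6 = -1·4 + 0·-9 + 1·5 = 1
  a_7 = -1·1 + 0·4 + 1·-9 = -10
  a_8 = -1·-10 + 0·1 + 1·4 = 14
  a_9 = -1·14 + 0·-10 + 1·1 = -13
  a_10 = -1·-13 + 0·14 + 1·-10 = 3
  a_11 = -1·3 + 0·-13 + 1·14 = 11
  a_12 = -1·11 + 0·3 + 1·-13 = -24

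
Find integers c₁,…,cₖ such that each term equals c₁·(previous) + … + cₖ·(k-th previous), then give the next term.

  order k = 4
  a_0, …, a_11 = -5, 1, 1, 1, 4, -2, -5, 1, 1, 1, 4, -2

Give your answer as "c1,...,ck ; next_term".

0,-1,0,-1 ; -5

  a_4 = 0·1 + -1·1 + 0·1 + -1·-5 = 4
  a_5 = 0·4 + -1·1 + 0·1 + -1·1 = -2
  a_6 = 0·-2 + -1·4 + 0·1 + -1·1 = -5
  a_7 = 0·-5 + -1·-2 + 0·4 + -1·1 = 1
  a_8 = 0·1 + -1·-5 + 0·-2 + -1·4 = 1
  a_9 = 0·1 + -1·1 + 0·-5 + -1·-2 = 1
  a_10 = 0·1 + -1·1 + 0·1 + -1·-5 = 4
  a_11 = 0·4 + -1·1 + 0·1 + -1·1 = -2
  a_12 = 0·-2 + -1·4 + 0·1 + -1·1 = -5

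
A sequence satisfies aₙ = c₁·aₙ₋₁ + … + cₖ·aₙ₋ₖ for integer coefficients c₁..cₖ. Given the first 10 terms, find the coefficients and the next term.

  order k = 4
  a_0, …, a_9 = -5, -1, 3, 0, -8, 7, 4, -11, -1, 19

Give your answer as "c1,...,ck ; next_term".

-1,-1,0,1 ; -14

  a_4 = -1·0 + -1·3 + 0·-1 + 1·-5 = -8
  a_5 = -1·-8 + -1·0 + 0·3 + 1·-1 = 7
  a_6 = -1·7 + -1·-8 + 0·0 + 1·3 = 4
  a_7 = -1·4 + -1·7 + 0·-8 + 1·0 = -11
  a_8 = -1·-11 + -1·4 + 0·7 + 1·-8 = -1
  a_9 = -1·-1 + -1·-11 + 0·4 + 1·7 = 19
  a_10 = -1·19 + -1·-1 + 0·-11 + 1·4 = -14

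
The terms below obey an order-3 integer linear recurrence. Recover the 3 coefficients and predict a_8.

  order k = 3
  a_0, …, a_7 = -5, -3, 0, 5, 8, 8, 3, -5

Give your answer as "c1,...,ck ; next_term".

1,0,-1 ; -13

  a_3 = 1·0 + 0·-3 + -1·-5 = 5
  a_4 = 1·5 + 0·0 + -1·-3 = 8
  a_5 = 1·8 + 0·5 + -1·0 = 8
  a_6 = 1·8 + 0·8 + -1·5 = 3
  a_7 = 1·3 + 0·8 + -1·8 = -5
  a_8 = 1·-5 + 0·3 + -1·8 = -13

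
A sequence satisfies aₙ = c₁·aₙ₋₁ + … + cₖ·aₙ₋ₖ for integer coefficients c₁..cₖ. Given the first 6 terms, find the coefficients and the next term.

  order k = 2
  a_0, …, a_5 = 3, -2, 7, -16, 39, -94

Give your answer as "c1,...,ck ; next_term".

-2,1 ; 227

  a_2 = -2·-2 + 1·3 = 7
  a_3 = -2·7 + 1·-2 = -16
  a_4 = -2·-16 + 1·7 = 39
  a_5 = -2·39 + 1·-16 = -94
  a_6 = -2·-94 + 1·39 = 227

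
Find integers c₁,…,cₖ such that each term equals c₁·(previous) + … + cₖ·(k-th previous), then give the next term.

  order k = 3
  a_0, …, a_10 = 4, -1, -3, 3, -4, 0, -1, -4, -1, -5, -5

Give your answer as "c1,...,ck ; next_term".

  a_3 = 0·-3 + 1·-1 + 1·4 = 3
  a_4 = 0·3 + 1·-3 + 1·-1 = -4
  a_5 = 0·-4 + 1·3 + 1·-3 = 0
  a_6 = 0·0 + 1·-4 + 1·3 = -1
  a_7 = 0·-1 + 1·0 + 1·-4 = -4
  a_8 = 0·-4 + 1·-1 + 1·0 = -1
  a_9 = 0·-1 + 1·-4 + 1·-1 = -5
  a_10 = 0·-5 + 1·-1 + 1·-4 = -5
  a_11 = 0·-5 + 1·-5 + 1·-1 = -6

0,1,1 ; -6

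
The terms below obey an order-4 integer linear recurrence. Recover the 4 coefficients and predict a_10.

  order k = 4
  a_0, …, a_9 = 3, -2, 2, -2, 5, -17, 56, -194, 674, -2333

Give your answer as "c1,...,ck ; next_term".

-3,1,-3,-3 ; 8087

  a_4 = -3·-2 + 1·2 + -3·-2 + -3·3 = 5
  a_5 = -3·5 + 1·-2 + -3·2 + -3·-2 = -17
  a_6 = -3·-17 + 1·5 + -3·-2 + -3·2 = 56
  a_7 = -3·56 + 1·-17 + -3·5 + -3·-2 = -194
  a_8 = -3·-194 + 1·56 + -3·-17 + -3·5 = 674
  a_9 = -3·674 + 1·-194 + -3·56 + -3·-17 = -2333
  a_10 = -3·-2333 + 1·674 + -3·-194 + -3·56 = 8087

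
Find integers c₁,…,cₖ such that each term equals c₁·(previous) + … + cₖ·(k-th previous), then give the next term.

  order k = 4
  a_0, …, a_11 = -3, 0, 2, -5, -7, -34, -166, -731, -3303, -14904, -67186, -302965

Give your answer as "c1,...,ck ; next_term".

  a_4 = 4·-5 + 2·2 + 2·0 + -3·-3 = -7
  a_5 = 4·-7 + 2·-5 + 2·2 + -3·0 = -34
  a_6 = 4·-34 + 2·-7 + 2·-5 + -3·2 = -166
  a_7 = 4·-166 + 2·-34 + 2·-7 + -3·-5 = -731
  a_8 = 4·-731 + 2·-166 + 2·-34 + -3·-7 = -3303
  a_9 = 4·-3303 + 2·-731 + 2·-166 + -3·-34 = -14904
  a_10 = 4·-14904 + 2·-3303 + 2·-731 + -3·-166 = -67186
  a_11 = 4·-67186 + 2·-14904 + 2·-3303 + -3·-731 = -302965
  a_12 = 4·-302965 + 2·-67186 + 2·-14904 + -3·-3303 = -1366131

4,2,2,-3 ; -1366131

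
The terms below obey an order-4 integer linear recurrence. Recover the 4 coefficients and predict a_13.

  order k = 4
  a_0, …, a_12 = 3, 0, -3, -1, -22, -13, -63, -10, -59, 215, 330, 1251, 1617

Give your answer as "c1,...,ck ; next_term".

  a_4 = 1·-1 + 3·-3 + -4·0 + -4·3 = -22
  a_5 = 1·-22 + 3·-1 + -4·-3 + -4·0 = -13
  a_6 = 1·-13 + 3·-22 + -4·-1 + -4·-3 = -63
  a_7 = 1·-63 + 3·-13 + -4·-22 + -4·-1 = -10
  a_8 = 1·-10 + 3·-63 + -4·-13 + -4·-22 = -59
  a_9 = 1·-59 + 3·-10 + -4·-63 + -4·-13 = 215
  a_10 = 1·215 + 3·-59 + -4·-10 + -4·-63 = 330
  a_11 = 1·330 + 3·215 + -4·-59 + -4·-10 = 1251
  a_12 = 1·1251 + 3·330 + -4·215 + -4·-59 = 1617
  a_13 = 1·1617 + 3·1251 + -4·330 + -4·215 = 3190

1,3,-4,-4 ; 3190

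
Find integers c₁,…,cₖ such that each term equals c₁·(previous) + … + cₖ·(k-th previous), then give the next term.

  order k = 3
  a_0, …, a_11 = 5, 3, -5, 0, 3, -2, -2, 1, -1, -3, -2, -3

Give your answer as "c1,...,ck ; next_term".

1,0,1 ; -6

  a_3 = 1·-5 + 0·3 + 1·5 = 0
  a_4 = 1·0 + 0·-5 + 1·3 = 3
  a_5 = 1·3 + 0·0 + 1·-5 = -2
  a_6 = 1·-2 + 0·3 + 1·0 = -2
  a_7 = 1·-2 + 0·-2 + 1·3 = 1
  a_8 = 1·1 + 0·-2 + 1·-2 = -1
  a_9 = 1·-1 + 0·1 + 1·-2 = -3
  a_10 = 1·-3 + 0·-1 + 1·1 = -2
  a_11 = 1·-2 + 0·-3 + 1·-1 = -3
  a_12 = 1·-3 + 0·-2 + 1·-3 = -6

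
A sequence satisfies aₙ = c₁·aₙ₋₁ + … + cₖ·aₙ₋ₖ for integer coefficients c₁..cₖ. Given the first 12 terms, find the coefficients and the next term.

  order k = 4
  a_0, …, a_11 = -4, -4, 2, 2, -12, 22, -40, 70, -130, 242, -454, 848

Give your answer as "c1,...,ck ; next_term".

-2,0,1,1 ; -1584

  a_4 = -2·2 + 0·2 + 1·-4 + 1·-4 = -12
  a_5 = -2·-12 + 0·2 + 1·2 + 1·-4 = 22
  a_6 = -2·22 + 0·-12 + 1·2 + 1·2 = -40
  a_7 = -2·-40 + 0·22 + 1·-12 + 1·2 = 70
  a_8 = -2·70 + 0·-40 + 1·22 + 1·-12 = -130
  a_9 = -2·-130 + 0·70 + 1·-40 + 1·22 = 242
  a_10 = -2·242 + 0·-130 + 1·70 + 1·-40 = -454
  a_11 = -2·-454 + 0·242 + 1·-130 + 1·70 = 848
  a_12 = -2·848 + 0·-454 + 1·242 + 1·-130 = -1584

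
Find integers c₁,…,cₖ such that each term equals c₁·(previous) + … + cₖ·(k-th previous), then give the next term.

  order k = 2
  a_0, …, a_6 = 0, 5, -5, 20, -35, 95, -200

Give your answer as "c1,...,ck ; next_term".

-1,3 ; 485

  a_2 = -1·5 + 3·0 = -5
  a_3 = -1·-5 + 3·5 = 20
  a_4 = -1·20 + 3·-5 = -35
  a_5 = -1·-35 + 3·20 = 95
  a_6 = -1·95 + 3·-35 = -200
  a_7 = -1·-200 + 3·95 = 485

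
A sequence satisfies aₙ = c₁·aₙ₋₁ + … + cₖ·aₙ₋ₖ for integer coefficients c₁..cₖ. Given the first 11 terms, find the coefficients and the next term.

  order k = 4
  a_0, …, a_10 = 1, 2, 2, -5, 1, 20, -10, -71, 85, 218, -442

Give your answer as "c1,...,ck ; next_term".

  a_4 = -1·-5 + -3·2 + -1·2 + 4·1 = 1
  a_5 = -1·1 + -3·-5 + -1·2 + 4·2 = 20
  a_6 = -1·20 + -3·1 + -1·-5 + 4·2 = -10
  a_7 = -1·-10 + -3·20 + -1·1 + 4·-5 = -71
  a_8 = -1·-71 + -3·-10 + -1·20 + 4·1 = 85
  a_9 = -1·85 + -3·-71 + -1·-10 + 4·20 = 218
  a_10 = -1·218 + -3·85 + -1·-71 + 4·-10 = -442
  a_11 = -1·-442 + -3·218 + -1·85 + 4·-71 = -581

-1,-3,-1,4 ; -581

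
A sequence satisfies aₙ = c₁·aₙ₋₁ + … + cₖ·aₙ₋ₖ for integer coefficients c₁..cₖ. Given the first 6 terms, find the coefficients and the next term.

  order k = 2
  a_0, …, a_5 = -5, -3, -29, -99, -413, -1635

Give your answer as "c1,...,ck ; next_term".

3,4 ; -6557

  a_2 = 3·-3 + 4·-5 = -29
  a_3 = 3·-29 + 4·-3 = -99
  a_4 = 3·-99 + 4·-29 = -413
  a_5 = 3·-413 + 4·-99 = -1635
  a_6 = 3·-1635 + 4·-413 = -6557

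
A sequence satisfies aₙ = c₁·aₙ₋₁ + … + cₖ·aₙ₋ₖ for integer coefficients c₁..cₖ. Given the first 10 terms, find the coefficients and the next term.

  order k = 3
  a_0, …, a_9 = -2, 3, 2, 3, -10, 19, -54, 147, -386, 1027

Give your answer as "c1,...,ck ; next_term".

-2,1,-2 ; -2734

  a_3 = -2·2 + 1·3 + -2·-2 = 3
  a_4 = -2·3 + 1·2 + -2·3 = -10
  a_5 = -2·-10 + 1·3 + -2·2 = 19
  a_6 = -2·19 + 1·-10 + -2·3 = -54
  a_7 = -2·-54 + 1·19 + -2·-10 = 147
  a_8 = -2·147 + 1·-54 + -2·19 = -386
  a_9 = -2·-386 + 1·147 + -2·-54 = 1027
  a_10 = -2·1027 + 1·-386 + -2·147 = -2734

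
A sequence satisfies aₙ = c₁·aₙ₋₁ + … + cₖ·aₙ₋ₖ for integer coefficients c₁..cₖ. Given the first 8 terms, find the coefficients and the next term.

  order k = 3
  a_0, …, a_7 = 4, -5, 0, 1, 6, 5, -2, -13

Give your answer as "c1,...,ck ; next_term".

1,-1,-1 ; -16

  a_3 = 1·0 + -1·-5 + -1·4 = 1
  a_4 = 1·1 + -1·0 + -1·-5 = 6
  a_5 = 1·6 + -1·1 + -1·0 = 5
  a_6 = 1·5 + -1·6 + -1·1 = -2
  a_7 = 1·-2 + -1·5 + -1·6 = -13
  a_8 = 1·-13 + -1·-2 + -1·5 = -16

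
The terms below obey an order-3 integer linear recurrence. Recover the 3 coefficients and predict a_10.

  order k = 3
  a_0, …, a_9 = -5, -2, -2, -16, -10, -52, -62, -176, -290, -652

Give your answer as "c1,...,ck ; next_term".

  a_3 = 0·-2 + 3·-2 + 2·-5 = -16
  a_4 = 0·-16 + 3·-2 + 2·-2 = -10
  a_5 = 0·-10 + 3·-16 + 2·-2 = -52
  a_6 = 0·-52 + 3·-10 + 2·-16 = -62
  a_7 = 0·-62 + 3·-52 + 2·-10 = -176
  a_8 = 0·-176 + 3·-62 + 2·-52 = -290
  a_9 = 0·-290 + 3·-176 + 2·-62 = -652
  a_10 = 0·-652 + 3·-290 + 2·-176 = -1222

0,3,2 ; -1222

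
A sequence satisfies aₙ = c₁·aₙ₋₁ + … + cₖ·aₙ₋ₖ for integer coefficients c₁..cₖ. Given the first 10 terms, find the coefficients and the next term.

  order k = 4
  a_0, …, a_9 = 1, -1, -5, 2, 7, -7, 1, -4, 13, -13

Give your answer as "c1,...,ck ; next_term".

-2,-2,-2,-1 ; 7

  a_4 = -2·2 + -2·-5 + -2·-1 + -1·1 = 7
  a_5 = -2·7 + -2·2 + -2·-5 + -1·-1 = -7
  a_6 = -2·-7 + -2·7 + -2·2 + -1·-5 = 1
  a_7 = -2·1 + -2·-7 + -2·7 + -1·2 = -4
  a_8 = -2·-4 + -2·1 + -2·-7 + -1·7 = 13
  a_9 = -2·13 + -2·-4 + -2·1 + -1·-7 = -13
  a_10 = -2·-13 + -2·13 + -2·-4 + -1·1 = 7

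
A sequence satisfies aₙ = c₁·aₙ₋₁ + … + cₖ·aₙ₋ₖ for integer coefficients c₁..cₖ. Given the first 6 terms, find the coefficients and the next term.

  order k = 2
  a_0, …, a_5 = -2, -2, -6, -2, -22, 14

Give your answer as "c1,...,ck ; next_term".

-1,4 ; -102

  a_2 = -1·-2 + 4·-2 = -6
  a_3 = -1·-6 + 4·-2 = -2
  a_4 = -1·-2 + 4·-6 = -22
  a_5 = -1·-22 + 4·-2 = 14
  a_6 = -1·14 + 4·-22 = -102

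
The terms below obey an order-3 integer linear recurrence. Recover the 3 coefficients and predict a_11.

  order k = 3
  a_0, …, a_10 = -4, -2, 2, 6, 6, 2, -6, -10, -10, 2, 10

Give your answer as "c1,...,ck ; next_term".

0,1,-2 ; 22

  a_3 = 0·2 + 1·-2 + -2·-4 = 6
  a_4 = 0·6 + 1·2 + -2·-2 = 6
  a_5 = 0·6 + 1·6 + -2·2 = 2
  a_6 = 0·2 + 1·6 + -2·6 = -6
  a_7 = 0·-6 + 1·2 + -2·6 = -10
  a_8 = 0·-10 + 1·-6 + -2·2 = -10
  a_9 = 0·-10 + 1·-10 + -2·-6 = 2
  a_10 = 0·2 + 1·-10 + -2·-10 = 10
  a_11 = 0·10 + 1·2 + -2·-10 = 22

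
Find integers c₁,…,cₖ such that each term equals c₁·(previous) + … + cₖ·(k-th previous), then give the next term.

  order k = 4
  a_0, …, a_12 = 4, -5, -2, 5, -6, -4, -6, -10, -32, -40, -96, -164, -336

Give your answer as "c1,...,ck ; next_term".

  a_4 = 0·5 + 2·-2 + 2·-5 + 2·4 = -6
  a_5 = 0·-6 + 2·5 + 2·-2 + 2·-5 = -4
  a_6 = 0·-4 + 2·-6 + 2·5 + 2·-2 = -6
  a_7 = 0·-6 + 2·-4 + 2·-6 + 2·5 = -10
  a_8 = 0·-10 + 2·-6 + 2·-4 + 2·-6 = -32
  a_9 = 0·-32 + 2·-10 + 2·-6 + 2·-4 = -40
  a_10 = 0·-40 + 2·-32 + 2·-10 + 2·-6 = -96
  a_11 = 0·-96 + 2·-40 + 2·-32 + 2·-10 = -164
  a_12 = 0·-164 + 2·-96 + 2·-40 + 2·-32 = -336
  a_13 = 0·-336 + 2·-164 + 2·-96 + 2·-40 = -600

0,2,2,2 ; -600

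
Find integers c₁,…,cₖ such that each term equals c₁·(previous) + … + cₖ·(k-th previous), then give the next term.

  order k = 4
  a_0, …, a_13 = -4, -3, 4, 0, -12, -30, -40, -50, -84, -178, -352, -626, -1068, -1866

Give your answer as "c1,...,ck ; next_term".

2,-1,0,2 ; -3368

  a_4 = 2·0 + -1·4 + 0·-3 + 2·-4 = -12
  a_5 = 2·-12 + -1·0 + 0·4 + 2·-3 = -30
  a_6 = 2·-30 + -1·-12 + 0·0 + 2·4 = -40
  a_7 = 2·-40 + -1·-30 + 0·-12 + 2·0 = -50
  a_8 = 2·-50 + -1·-40 + 0·-30 + 2·-12 = -84
  a_9 = 2·-84 + -1·-50 + 0·-40 + 2·-30 = -178
  a_10 = 2·-178 + -1·-84 + 0·-50 + 2·-40 = -352
  a_11 = 2·-352 + -1·-178 + 0·-84 + 2·-50 = -626
  a_12 = 2·-626 + -1·-352 + 0·-178 + 2·-84 = -1068
  a_13 = 2·-1068 + -1·-626 + 0·-352 + 2·-178 = -1866
  a_14 = 2·-1866 + -1·-1068 + 0·-626 + 2·-352 = -3368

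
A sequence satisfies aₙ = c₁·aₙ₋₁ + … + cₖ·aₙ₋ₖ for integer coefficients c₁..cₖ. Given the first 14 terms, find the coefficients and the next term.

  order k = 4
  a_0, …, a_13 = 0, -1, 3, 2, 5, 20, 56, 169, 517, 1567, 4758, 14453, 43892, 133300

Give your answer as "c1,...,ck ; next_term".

  a_4 = 3·2 + 0·3 + 1·-1 + -2·0 = 5
  a_5 = 3·5 + 0·2 + 1·3 + -2·-1 = 20
  a_6 = 3·20 + 0·5 + 1·2 + -2·3 = 56
  a_7 = 3·56 + 0·20 + 1·5 + -2·2 = 169
  a_8 = 3·169 + 0·56 + 1·20 + -2·5 = 517
  a_9 = 3·517 + 0·169 + 1·56 + -2·20 = 1567
  a_10 = 3·1567 + 0·517 + 1·169 + -2·56 = 4758
  a_11 = 3·4758 + 0·1567 + 1·517 + -2·169 = 14453
  a_12 = 3·14453 + 0·4758 + 1·1567 + -2·517 = 43892
  a_13 = 3·43892 + 0·14453 + 1·4758 + -2·1567 = 133300
  a_14 = 3·133300 + 0·43892 + 1·14453 + -2·4758 = 404837

3,0,1,-2 ; 404837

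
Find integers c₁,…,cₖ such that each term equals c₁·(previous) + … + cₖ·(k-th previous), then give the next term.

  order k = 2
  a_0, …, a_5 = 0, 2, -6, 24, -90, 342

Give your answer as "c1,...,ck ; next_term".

-3,3 ; -1296

  a_2 = -3·2 + 3·0 = -6
  a_3 = -3·-6 + 3·2 = 24
  a_4 = -3·24 + 3·-6 = -90
  a_5 = -3·-90 + 3·24 = 342
  a_6 = -3·342 + 3·-90 = -1296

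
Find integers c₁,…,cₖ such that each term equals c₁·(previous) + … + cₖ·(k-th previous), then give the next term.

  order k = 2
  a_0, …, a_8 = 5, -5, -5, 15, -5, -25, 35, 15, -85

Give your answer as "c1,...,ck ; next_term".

  a_2 = -1·-5 + -2·5 = -5
  a_3 = -1·-5 + -2·-5 = 15
  a_4 = -1·15 + -2·-5 = -5
  a_5 = -1·-5 + -2·15 = -25
  a_6 = -1·-25 + -2·-5 = 35
  a_7 = -1·35 + -2·-25 = 15
  a_8 = -1·15 + -2·35 = -85
  a_9 = -1·-85 + -2·15 = 55

-1,-2 ; 55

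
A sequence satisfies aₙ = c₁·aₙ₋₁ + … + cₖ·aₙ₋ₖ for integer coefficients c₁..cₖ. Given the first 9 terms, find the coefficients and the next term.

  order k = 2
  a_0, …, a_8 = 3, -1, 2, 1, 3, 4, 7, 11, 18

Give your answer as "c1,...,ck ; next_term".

1,1 ; 29

  a_2 = 1·-1 + 1·3 = 2
  a_3 = 1·2 + 1·-1 = 1
  a_4 = 1·1 + 1·2 = 3
  a_5 = 1·3 + 1·1 = 4
  a_6 = 1·4 + 1·3 = 7
  a_7 = 1·7 + 1·4 = 11
  a_8 = 1·11 + 1·7 = 18
  a_9 = 1·18 + 1·11 = 29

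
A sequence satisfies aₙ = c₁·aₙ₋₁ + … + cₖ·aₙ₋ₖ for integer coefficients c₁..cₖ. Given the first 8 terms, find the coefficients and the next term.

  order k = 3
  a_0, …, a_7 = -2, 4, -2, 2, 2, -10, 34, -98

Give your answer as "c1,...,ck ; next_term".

  a_3 = -3·-2 + 0·4 + 2·-2 = 2
  a_4 = -3·2 + 0·-2 + 2·4 = 2
  a_5 = -3·2 + 0·2 + 2·-2 = -10
  a_6 = -3·-10 + 0·2 + 2·2 = 34
  a_7 = -3·34 + 0·-10 + 2·2 = -98
  a_8 = -3·-98 + 0·34 + 2·-10 = 274

-3,0,2 ; 274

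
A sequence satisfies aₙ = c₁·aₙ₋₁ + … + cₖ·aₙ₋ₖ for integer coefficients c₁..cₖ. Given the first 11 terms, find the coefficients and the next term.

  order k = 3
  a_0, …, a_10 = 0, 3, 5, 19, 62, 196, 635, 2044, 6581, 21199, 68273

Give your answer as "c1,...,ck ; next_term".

  a_3 = 2·5 + 3·3 + 3·0 = 19
  a_4 = 2·19 + 3·5 + 3·3 = 62
  a_5 = 2·62 + 3·19 + 3·5 = 196
  a_6 = 2·196 + 3·62 + 3·19 = 635
  a_7 = 2·635 + 3·196 + 3·62 = 2044
  a_8 = 2·2044 + 3·635 + 3·196 = 6581
  a_9 = 2·6581 + 3·2044 + 3·635 = 21199
  a_10 = 2·21199 + 3·6581 + 3·2044 = 68273
  a_11 = 2·68273 + 3·21199 + 3·6581 = 219886

2,3,3 ; 219886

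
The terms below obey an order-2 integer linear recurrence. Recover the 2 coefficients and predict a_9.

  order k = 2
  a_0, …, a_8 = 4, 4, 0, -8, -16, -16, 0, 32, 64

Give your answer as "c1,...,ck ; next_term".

2,-2 ; 64

  a_2 = 2·4 + -2·4 = 0
  a_3 = 2·0 + -2·4 = -8
  a_4 = 2·-8 + -2·0 = -16
  a_5 = 2·-16 + -2·-8 = -16
  a_6 = 2·-16 + -2·-16 = 0
  a_7 = 2·0 + -2·-16 = 32
  a_8 = 2·32 + -2·0 = 64
  a_9 = 2·64 + -2·32 = 64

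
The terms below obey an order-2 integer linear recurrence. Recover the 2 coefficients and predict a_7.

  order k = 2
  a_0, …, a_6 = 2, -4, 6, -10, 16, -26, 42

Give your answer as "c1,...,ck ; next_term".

-1,1 ; -68

  a_2 = -1·-4 + 1·2 = 6
  a_3 = -1·6 + 1·-4 = -10
  a_4 = -1·-10 + 1·6 = 16
  a_5 = -1·16 + 1·-10 = -26
  a_6 = -1·-26 + 1·16 = 42
  a_7 = -1·42 + 1·-26 = -68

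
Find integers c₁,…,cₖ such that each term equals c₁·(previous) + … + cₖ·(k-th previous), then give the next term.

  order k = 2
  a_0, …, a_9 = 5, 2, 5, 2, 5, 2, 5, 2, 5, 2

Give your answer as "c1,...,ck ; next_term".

0,1 ; 5

  a_2 = 0·2 + 1·5 = 5
  a_3 = 0·5 + 1·2 = 2
  a_4 = 0·2 + 1·5 = 5
  a_5 = 0·5 + 1·2 = 2
  a_6 = 0·2 + 1·5 = 5
  a_7 = 0·5 + 1·2 = 2
  a_8 = 0·2 + 1·5 = 5
  a_9 = 0·5 + 1·2 = 2
  a_10 = 0·2 + 1·5 = 5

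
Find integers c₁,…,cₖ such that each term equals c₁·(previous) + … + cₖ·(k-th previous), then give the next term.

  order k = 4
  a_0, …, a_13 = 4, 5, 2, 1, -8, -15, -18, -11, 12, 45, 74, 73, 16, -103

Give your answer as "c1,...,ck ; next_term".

1,0,-1,-1 ; -250

  a_4 = 1·1 + 0·2 + -1·5 + -1·4 = -8
  a_5 = 1·-8 + 0·1 + -1·2 + -1·5 = -15
  a_6 = 1·-15 + 0·-8 + -1·1 + -1·2 = -18
  a_7 = 1·-18 + 0·-15 + -1·-8 + -1·1 = -11
  a_8 = 1·-11 + 0·-18 + -1·-15 + -1·-8 = 12
  a_9 = 1·12 + 0·-11 + -1·-18 + -1·-15 = 45
  a_10 = 1·45 + 0·12 + -1·-11 + -1·-18 = 74
  a_11 = 1·74 + 0·45 + -1·12 + -1·-11 = 73
  a_12 = 1·73 + 0·74 + -1·45 + -1·12 = 16
  a_13 = 1·16 + 0·73 + -1·74 + -1·45 = -103
  a_14 = 1·-103 + 0·16 + -1·73 + -1·74 = -250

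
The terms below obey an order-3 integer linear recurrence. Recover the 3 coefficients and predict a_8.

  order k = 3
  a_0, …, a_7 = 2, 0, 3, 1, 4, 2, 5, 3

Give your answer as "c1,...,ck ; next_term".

  a_3 = 1·3 + 1·0 + -1·2 = 1
  a_4 = 1·1 + 1·3 + -1·0 = 4
  a_5 = 1·4 + 1·1 + -1·3 = 2
  a_6 = 1·2 + 1·4 + -1·1 = 5
  a_7 = 1·5 + 1·2 + -1·4 = 3
  a_8 = 1·3 + 1·5 + -1·2 = 6

1,1,-1 ; 6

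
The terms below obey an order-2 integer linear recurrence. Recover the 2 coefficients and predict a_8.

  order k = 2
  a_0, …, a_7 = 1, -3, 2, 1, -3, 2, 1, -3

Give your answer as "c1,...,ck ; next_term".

  a_2 = -1·-3 + -1·1 = 2
  a_3 = -1·2 + -1·-3 = 1
  a_4 = -1·1 + -1·2 = -3
  a_5 = -1·-3 + -1·1 = 2
  a_6 = -1·2 + -1·-3 = 1
  a_7 = -1·1 + -1·2 = -3
  a_8 = -1·-3 + -1·1 = 2

-1,-1 ; 2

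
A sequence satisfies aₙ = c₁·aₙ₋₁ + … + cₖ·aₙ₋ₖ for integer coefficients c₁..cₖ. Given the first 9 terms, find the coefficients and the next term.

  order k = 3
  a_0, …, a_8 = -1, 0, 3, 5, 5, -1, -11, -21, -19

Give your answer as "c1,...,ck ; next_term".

  a_3 = 1·3 + 0·0 + -2·-1 = 5
  a_4 = 1·5 + 0·3 + -2·0 = 5
  a_5 = 1·5 + 0·5 + -2·3 = -1
  a_6 = 1·-1 + 0·5 + -2·5 = -11
  a_7 = 1·-11 + 0·-1 + -2·5 = -21
  a_8 = 1·-21 + 0·-11 + -2·-1 = -19
  a_9 = 1·-19 + 0·-21 + -2·-11 = 3

1,0,-2 ; 3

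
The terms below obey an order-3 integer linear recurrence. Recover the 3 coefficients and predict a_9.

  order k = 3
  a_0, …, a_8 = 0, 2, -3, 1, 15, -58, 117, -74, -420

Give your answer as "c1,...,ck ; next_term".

-3,-4,3 ; 1907

  a_3 = -3·-3 + -4·2 + 3·0 = 1
  a_4 = -3·1 + -4·-3 + 3·2 = 15
  a_5 = -3·15 + -4·1 + 3·-3 = -58
  a_6 = -3·-58 + -4·15 + 3·1 = 117
  a_7 = -3·117 + -4·-58 + 3·15 = -74
  a_8 = -3·-74 + -4·117 + 3·-58 = -420
  a_9 = -3·-420 + -4·-74 + 3·117 = 1907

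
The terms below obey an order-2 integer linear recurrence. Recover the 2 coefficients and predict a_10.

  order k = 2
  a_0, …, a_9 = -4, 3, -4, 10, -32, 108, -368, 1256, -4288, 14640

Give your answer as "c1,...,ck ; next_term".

-4,-2 ; -49984

  a_2 = -4·3 + -2·-4 = -4
  a_3 = -4·-4 + -2·3 = 10
  a_4 = -4·10 + -2·-4 = -32
  a_5 = -4·-32 + -2·10 = 108
  a_6 = -4·108 + -2·-32 = -368
  a_7 = -4·-368 + -2·108 = 1256
  a_8 = -4·1256 + -2·-368 = -4288
  a_9 = -4·-4288 + -2·1256 = 14640
  a_10 = -4·14640 + -2·-4288 = -49984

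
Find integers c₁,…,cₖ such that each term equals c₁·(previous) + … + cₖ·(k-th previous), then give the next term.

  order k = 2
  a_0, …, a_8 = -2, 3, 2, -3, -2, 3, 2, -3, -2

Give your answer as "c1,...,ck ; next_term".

0,-1 ; 3

  a_2 = 0·3 + -1·-2 = 2
  a_3 = 0·2 + -1·3 = -3
  a_4 = 0·-3 + -1·2 = -2
  a_5 = 0·-2 + -1·-3 = 3
  a_6 = 0·3 + -1·-2 = 2
  a_7 = 0·2 + -1·3 = -3
  a_8 = 0·-3 + -1·2 = -2
  a_9 = 0·-2 + -1·-3 = 3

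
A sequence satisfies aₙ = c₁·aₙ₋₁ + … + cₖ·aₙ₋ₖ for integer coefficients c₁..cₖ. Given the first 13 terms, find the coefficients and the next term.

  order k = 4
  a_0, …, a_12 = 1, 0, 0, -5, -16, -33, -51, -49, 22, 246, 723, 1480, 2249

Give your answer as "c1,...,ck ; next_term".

3,-3,0,-1 ; 2061

  a_4 = 3·-5 + -3·0 + 0·0 + -1·1 = -16
  a_5 = 3·-16 + -3·-5 + 0·0 + -1·0 = -33
  a_6 = 3·-33 + -3·-16 + 0·-5 + -1·0 = -51
  a_7 = 3·-51 + -3·-33 + 0·-16 + -1·-5 = -49
  a_8 = 3·-49 + -3·-51 + 0·-33 + -1·-16 = 22
  a_9 = 3·22 + -3·-49 + 0·-51 + -1·-33 = 246
  a_10 = 3·246 + -3·22 + 0·-49 + -1·-51 = 723
  a_11 = 3·723 + -3·246 + 0·22 + -1·-49 = 1480
  a_12 = 3·1480 + -3·723 + 0·246 + -1·22 = 2249
  a_13 = 3·2249 + -3·1480 + 0·723 + -1·246 = 2061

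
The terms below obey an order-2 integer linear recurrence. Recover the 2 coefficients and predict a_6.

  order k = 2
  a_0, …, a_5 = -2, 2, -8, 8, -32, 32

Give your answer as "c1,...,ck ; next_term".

  a_2 = 0·2 + 4·-2 = -8
  a_3 = 0·-8 + 4·2 = 8
  a_4 = 0·8 + 4·-8 = -32
  a_5 = 0·-32 + 4·8 = 32
  a_6 = 0·32 + 4·-32 = -128

0,4 ; -128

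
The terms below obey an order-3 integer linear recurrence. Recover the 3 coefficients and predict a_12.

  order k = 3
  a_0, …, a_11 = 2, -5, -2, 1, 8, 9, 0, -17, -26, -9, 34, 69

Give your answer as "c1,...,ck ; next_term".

  a_3 = 1·-2 + -1·-5 + -1·2 = 1
  a_4 = 1·1 + -1·-2 + -1·-5 = 8
  a_5 = 1·8 + -1·1 + -1·-2 = 9
  a_6 = 1·9 + -1·8 + -1·1 = 0
  a_7 = 1·0 + -1·9 + -1·8 = -17
  a_8 = 1·-17 + -1·0 + -1·9 = -26
  a_9 = 1·-26 + -1·-17 + -1·0 = -9
  a_10 = 1·-9 + -1·-26 + -1·-17 = 34
  a_11 = 1·34 + -1·-9 + -1·-26 = 69
  a_12 = 1·69 + -1·34 + -1·-9 = 44

1,-1,-1 ; 44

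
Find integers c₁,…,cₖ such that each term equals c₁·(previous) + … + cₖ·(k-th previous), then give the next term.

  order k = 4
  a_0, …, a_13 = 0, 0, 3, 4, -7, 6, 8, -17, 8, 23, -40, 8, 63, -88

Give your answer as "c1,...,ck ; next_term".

  a_4 = -1·4 + -1·3 + 1·0 + 1·0 = -7
  a_5 = -1·-7 + -1·4 + 1·3 + 1·0 = 6
  a_6 = -1·6 + -1·-7 + 1·4 + 1·3 = 8
  a_7 = -1·8 + -1·6 + 1·-7 + 1·4 = -17
  a_8 = -1·-17 + -1·8 + 1·6 + 1·-7 = 8
  a_9 = -1·8 + -1·-17 + 1·8 + 1·6 = 23
  a_10 = -1·23 + -1·8 + 1·-17 + 1·8 = -40
  a_11 = -1·-40 + -1·23 + 1·8 + 1·-17 = 8
  a_12 = -1·8 + -1·-40 + 1·23 + 1·8 = 63
  a_13 = -1·63 + -1·8 + 1·-40 + 1·23 = -88
  a_14 = -1·-88 + -1·63 + 1·8 + 1·-40 = -7

-1,-1,1,1 ; -7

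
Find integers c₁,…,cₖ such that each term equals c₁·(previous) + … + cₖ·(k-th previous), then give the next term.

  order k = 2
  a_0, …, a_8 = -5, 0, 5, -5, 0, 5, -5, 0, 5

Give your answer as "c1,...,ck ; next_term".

-1,-1 ; -5

  a_2 = -1·0 + -1·-5 = 5
  a_3 = -1·5 + -1·0 = -5
  a_4 = -1·-5 + -1·5 = 0
  a_5 = -1·0 + -1·-5 = 5
  a_6 = -1·5 + -1·0 = -5
  a_7 = -1·-5 + -1·5 = 0
  a_8 = -1·0 + -1·-5 = 5
  a_9 = -1·5 + -1·0 = -5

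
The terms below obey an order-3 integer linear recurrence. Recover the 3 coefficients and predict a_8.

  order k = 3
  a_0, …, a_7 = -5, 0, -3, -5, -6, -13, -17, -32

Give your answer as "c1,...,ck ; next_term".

0,2,1 ; -47

  a_3 = 0·-3 + 2·0 + 1·-5 = -5
  a_4 = 0·-5 + 2·-3 + 1·0 = -6
  a_5 = 0·-6 + 2·-5 + 1·-3 = -13
  a_6 = 0·-13 + 2·-6 + 1·-5 = -17
  a_7 = 0·-17 + 2·-13 + 1·-6 = -32
  a_8 = 0·-32 + 2·-17 + 1·-13 = -47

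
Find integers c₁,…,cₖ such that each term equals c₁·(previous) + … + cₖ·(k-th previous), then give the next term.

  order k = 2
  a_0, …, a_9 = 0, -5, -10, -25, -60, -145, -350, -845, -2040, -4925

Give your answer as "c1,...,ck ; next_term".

  a_2 = 2·-5 + 1·0 = -10
  a_3 = 2·-10 + 1·-5 = -25
  a_4 = 2·-25 + 1·-10 = -60
  a_5 = 2·-60 + 1·-25 = -145
  a_6 = 2·-145 + 1·-60 = -350
  a_7 = 2·-350 + 1·-145 = -845
  a_8 = 2·-845 + 1·-350 = -2040
  a_9 = 2·-2040 + 1·-845 = -4925
  a_10 = 2·-4925 + 1·-2040 = -11890

2,1 ; -11890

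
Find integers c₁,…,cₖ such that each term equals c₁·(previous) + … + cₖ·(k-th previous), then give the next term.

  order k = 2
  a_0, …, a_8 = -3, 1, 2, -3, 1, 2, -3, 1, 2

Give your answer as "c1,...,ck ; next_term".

-1,-1 ; -3

  a_2 = -1·1 + -1·-3 = 2
  a_3 = -1·2 + -1·1 = -3
  a_4 = -1·-3 + -1·2 = 1
  a_5 = -1·1 + -1·-3 = 2
  a_6 = -1·2 + -1·1 = -3
  a_7 = -1·-3 + -1·2 = 1
  a_8 = -1·1 + -1·-3 = 2
  a_9 = -1·2 + -1·1 = -3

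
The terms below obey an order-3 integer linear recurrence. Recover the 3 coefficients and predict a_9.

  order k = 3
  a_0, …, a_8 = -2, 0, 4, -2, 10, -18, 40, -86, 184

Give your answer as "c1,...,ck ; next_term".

  a_3 = -1·4 + 2·0 + -1·-2 = -2
  a_4 = -1·-2 + 2·4 + -1·0 = 10
  a_5 = -1·10 + 2·-2 + -1·4 = -18
  a_6 = -1·-18 + 2·10 + -1·-2 = 40
  a_7 = -1·40 + 2·-18 + -1·10 = -86
  a_8 = -1·-86 + 2·40 + -1·-18 = 184
  a_9 = -1·184 + 2·-86 + -1·40 = -396

-1,2,-1 ; -396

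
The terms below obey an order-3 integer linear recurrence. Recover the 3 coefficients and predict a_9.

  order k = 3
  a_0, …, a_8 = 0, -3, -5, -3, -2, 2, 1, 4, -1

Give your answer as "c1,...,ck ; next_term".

0,1,-1 ; 3

  a_3 = 0·-5 + 1·-3 + -1·0 = -3
  a_4 = 0·-3 + 1·-5 + -1·-3 = -2
  a_5 = 0·-2 + 1·-3 + -1·-5 = 2
  a_6 = 0·2 + 1·-2 + -1·-3 = 1
  a_7 = 0·1 + 1·2 + -1·-2 = 4
  a_8 = 0·4 + 1·1 + -1·2 = -1
  a_9 = 0·-1 + 1·4 + -1·1 = 3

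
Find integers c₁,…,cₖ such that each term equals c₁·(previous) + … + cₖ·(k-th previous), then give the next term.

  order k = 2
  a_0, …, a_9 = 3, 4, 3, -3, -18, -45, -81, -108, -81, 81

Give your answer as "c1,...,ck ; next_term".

  a_2 = 3·4 + -3·3 = 3
  a_3 = 3·3 + -3·4 = -3
  a_4 = 3·-3 + -3·3 = -18
  a_5 = 3·-18 + -3·-3 = -45
  a_6 = 3·-45 + -3·-18 = -81
  a_7 = 3·-81 + -3·-45 = -108
  a_8 = 3·-108 + -3·-81 = -81
  a_9 = 3·-81 + -3·-108 = 81
  a_10 = 3·81 + -3·-81 = 486

3,-3 ; 486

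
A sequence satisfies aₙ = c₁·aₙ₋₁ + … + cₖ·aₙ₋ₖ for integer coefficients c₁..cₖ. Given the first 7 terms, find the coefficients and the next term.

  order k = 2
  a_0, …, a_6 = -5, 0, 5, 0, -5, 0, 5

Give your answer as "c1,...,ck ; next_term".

  a_2 = 0·0 + -1·-5 = 5
  a_3 = 0·5 + -1·0 = 0
  a_4 = 0·0 + -1·5 = -5
  a_5 = 0·-5 + -1·0 = 0
  a_6 = 0·0 + -1·-5 = 5
  a_7 = 0·5 + -1·0 = 0

0,-1 ; 0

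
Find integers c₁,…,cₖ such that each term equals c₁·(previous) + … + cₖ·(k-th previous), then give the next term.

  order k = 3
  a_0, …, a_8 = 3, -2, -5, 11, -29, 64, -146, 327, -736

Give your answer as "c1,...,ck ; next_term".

-2,1,1 ; 1653

  a_3 = -2·-5 + 1·-2 + 1·3 = 11
  a_4 = -2·11 + 1·-5 + 1·-2 = -29
  a_5 = -2·-29 + 1·11 + 1·-5 = 64
  a_6 = -2·64 + 1·-29 + 1·11 = -146
  a_7 = -2·-146 + 1·64 + 1·-29 = 327
  a_8 = -2·327 + 1·-146 + 1·64 = -736
  a_9 = -2·-736 + 1·327 + 1·-146 = 1653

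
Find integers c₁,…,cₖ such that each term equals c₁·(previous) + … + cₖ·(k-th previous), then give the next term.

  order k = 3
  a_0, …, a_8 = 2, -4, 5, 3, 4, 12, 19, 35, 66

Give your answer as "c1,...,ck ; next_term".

  a_3 = 1·5 + 1·-4 + 1·2 = 3
  a_4 = 1·3 + 1·5 + 1·-4 = 4
  a_5 = 1·4 + 1·3 + 1·5 = 12
  a_6 = 1·12 + 1·4 + 1·3 = 19
  a_7 = 1·19 + 1·12 + 1·4 = 35
  a_8 = 1·35 + 1·19 + 1·12 = 66
  a_9 = 1·66 + 1·35 + 1·19 = 120

1,1,1 ; 120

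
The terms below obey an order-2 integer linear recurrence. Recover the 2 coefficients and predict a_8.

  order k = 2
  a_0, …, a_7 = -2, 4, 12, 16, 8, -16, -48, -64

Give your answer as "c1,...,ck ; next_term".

2,-2 ; -32

  a_2 = 2·4 + -2·-2 = 12
  a_3 = 2·12 + -2·4 = 16
  a_4 = 2·16 + -2·12 = 8
  a_5 = 2·8 + -2·16 = -16
  a_6 = 2·-16 + -2·8 = -48
  a_7 = 2·-48 + -2·-16 = -64
  a_8 = 2·-64 + -2·-48 = -32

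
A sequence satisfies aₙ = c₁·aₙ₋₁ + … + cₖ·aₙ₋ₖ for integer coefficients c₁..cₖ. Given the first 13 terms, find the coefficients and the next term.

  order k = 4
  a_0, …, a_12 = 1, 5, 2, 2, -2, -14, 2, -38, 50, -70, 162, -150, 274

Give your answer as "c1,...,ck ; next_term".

  a_4 = -1·2 + 2·2 + 0·5 + -4·1 = -2
  a_5 = -1·-2 + 2·2 + 0·2 + -4·5 = -14
  a_6 = -1·-14 + 2·-2 + 0·2 + -4·2 = 2
  a_7 = -1·2 + 2·-14 + 0·-2 + -4·2 = -38
  a_8 = -1·-38 + 2·2 + 0·-14 + -4·-2 = 50
  a_9 = -1·50 + 2·-38 + 0·2 + -4·-14 = -70
  a_10 = -1·-70 + 2·50 + 0·-38 + -4·2 = 162
  a_11 = -1·162 + 2·-70 + 0·50 + -4·-38 = -150
  a_12 = -1·-150 + 2·162 + 0·-70 + -4·50 = 274
  a_13 = -1·274 + 2·-150 + 0·162 + -4·-70 = -294

-1,2,0,-4 ; -294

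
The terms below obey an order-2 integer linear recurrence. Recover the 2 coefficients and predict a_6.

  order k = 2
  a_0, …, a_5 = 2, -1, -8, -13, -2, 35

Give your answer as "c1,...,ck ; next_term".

  a_2 = 2·-1 + -3·2 = -8
  a_3 = 2·-8 + -3·-1 = -13
  a_4 = 2·-13 + -3·-8 = -2
  a_5 = 2·-2 + -3·-13 = 35
  a_6 = 2·35 + -3·-2 = 76

2,-3 ; 76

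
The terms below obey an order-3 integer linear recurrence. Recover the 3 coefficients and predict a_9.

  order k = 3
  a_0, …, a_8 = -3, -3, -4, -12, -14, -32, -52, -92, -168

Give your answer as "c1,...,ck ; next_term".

  a_3 = 0·-4 + 2·-3 + 2·-3 = -12
  a_4 = 0·-12 + 2·-4 + 2·-3 = -14
  a_5 = 0·-14 + 2·-12 + 2·-4 = -32
  a_6 = 0·-32 + 2·-14 + 2·-12 = -52
  a_7 = 0·-52 + 2·-32 + 2·-14 = -92
  a_8 = 0·-92 + 2·-52 + 2·-32 = -168
  a_9 = 0·-168 + 2·-92 + 2·-52 = -288

0,2,2 ; -288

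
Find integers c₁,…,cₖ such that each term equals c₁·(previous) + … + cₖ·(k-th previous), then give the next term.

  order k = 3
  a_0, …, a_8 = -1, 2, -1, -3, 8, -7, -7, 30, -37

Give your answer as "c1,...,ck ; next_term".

-1,-1,2 ; -7

  a_3 = -1·-1 + -1·2 + 2·-1 = -3
  a_4 = -1·-3 + -1·-1 + 2·2 = 8
  a_5 = -1·8 + -1·-3 + 2·-1 = -7
  a_6 = -1·-7 + -1·8 + 2·-3 = -7
  a_7 = -1·-7 + -1·-7 + 2·8 = 30
  a_8 = -1·30 + -1·-7 + 2·-7 = -37
  a_9 = -1·-37 + -1·30 + 2·-7 = -7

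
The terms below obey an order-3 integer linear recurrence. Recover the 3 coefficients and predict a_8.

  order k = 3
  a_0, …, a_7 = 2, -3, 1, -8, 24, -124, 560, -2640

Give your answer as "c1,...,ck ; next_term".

  a_3 = -4·1 + 4·-3 + 4·2 = -8
  a_4 = -4·-8 + 4·1 + 4·-3 = 24
  a_5 = -4·24 + 4·-8 + 4·1 = -124
  a_6 = -4·-124 + 4·24 + 4·-8 = 560
  a_7 = -4·560 + 4·-124 + 4·24 = -2640
  a_8 = -4·-2640 + 4·560 + 4·-124 = 12304

-4,4,4 ; 12304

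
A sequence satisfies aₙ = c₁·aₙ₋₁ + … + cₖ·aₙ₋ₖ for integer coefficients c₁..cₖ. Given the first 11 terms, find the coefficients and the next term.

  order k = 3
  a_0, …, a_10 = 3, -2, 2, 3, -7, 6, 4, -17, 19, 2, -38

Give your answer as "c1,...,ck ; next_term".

  a_3 = -1·2 + -1·-2 + 1·3 = 3
  a_4 = -1·3 + -1·2 + 1·-2 = -7
  a_5 = -1·-7 + -1·3 + 1·2 = 6
  a_6 = -1·6 + -1·-7 + 1·3 = 4
  a_7 = -1·4 + -1·6 + 1·-7 = -17
  a_8 = -1·-17 + -1·4 + 1·6 = 19
  a_9 = -1·19 + -1·-17 + 1·4 = 2
  a_10 = -1·2 + -1·19 + 1·-17 = -38
  a_11 = -1·-38 + -1·2 + 1·19 = 55

-1,-1,1 ; 55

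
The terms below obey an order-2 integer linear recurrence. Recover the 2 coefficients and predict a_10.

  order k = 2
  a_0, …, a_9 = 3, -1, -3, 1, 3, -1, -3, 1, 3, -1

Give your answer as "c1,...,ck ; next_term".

  a_2 = 0·-1 + -1·3 = -3
  a_3 = 0·-3 + -1·-1 = 1
  a_4 = 0·1 + -1·-3 = 3
  a_5 = 0·3 + -1·1 = -1
  a_6 = 0·-1 + -1·3 = -3
  a_7 = 0·-3 + -1·-1 = 1
  a_8 = 0·1 + -1·-3 = 3
  a_9 = 0·3 + -1·1 = -1
  a_10 = 0·-1 + -1·3 = -3

0,-1 ; -3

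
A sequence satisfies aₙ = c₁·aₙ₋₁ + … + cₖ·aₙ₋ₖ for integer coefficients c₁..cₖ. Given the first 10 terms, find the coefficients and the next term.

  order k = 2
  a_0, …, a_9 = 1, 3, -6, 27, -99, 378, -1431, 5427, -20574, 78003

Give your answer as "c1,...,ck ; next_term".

  a_2 = -3·3 + 3·1 = -6
  a_3 = -3·-6 + 3·3 = 27
  a_4 = -3·27 + 3·-6 = -99
  a_5 = -3·-99 + 3·27 = 378
  a_6 = -3·378 + 3·-99 = -1431
  a_7 = -3·-1431 + 3·378 = 5427
  a_8 = -3·5427 + 3·-1431 = -20574
  a_9 = -3·-20574 + 3·5427 = 78003
  a_10 = -3·78003 + 3·-20574 = -295731

-3,3 ; -295731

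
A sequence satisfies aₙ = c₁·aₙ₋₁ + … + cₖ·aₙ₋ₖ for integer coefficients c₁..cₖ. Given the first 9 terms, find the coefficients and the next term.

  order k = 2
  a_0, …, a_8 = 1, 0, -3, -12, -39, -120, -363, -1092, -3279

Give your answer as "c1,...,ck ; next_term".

4,-3 ; -9840

  a_2 = 4·0 + -3·1 = -3
  a_3 = 4·-3 + -3·0 = -12
  a_4 = 4·-12 + -3·-3 = -39
  a_5 = 4·-39 + -3·-12 = -120
  a_6 = 4·-120 + -3·-39 = -363
  a_7 = 4·-363 + -3·-120 = -1092
  a_8 = 4·-1092 + -3·-363 = -3279
  a_9 = 4·-3279 + -3·-1092 = -9840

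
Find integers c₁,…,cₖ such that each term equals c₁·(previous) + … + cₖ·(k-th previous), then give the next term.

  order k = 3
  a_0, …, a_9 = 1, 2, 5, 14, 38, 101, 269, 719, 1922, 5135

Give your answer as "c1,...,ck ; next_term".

  a_3 = 3·5 + -2·2 + 3·1 = 14
  a_4 = 3·14 + -2·5 + 3·2 = 38
  a_5 = 3·38 + -2·14 + 3·5 = 101
  a_6 = 3·101 + -2·38 + 3·14 = 269
  a_7 = 3·269 + -2·101 + 3·38 = 719
  a_8 = 3·719 + -2·269 + 3·101 = 1922
  a_9 = 3·1922 + -2·719 + 3·269 = 5135
  a_10 = 3·5135 + -2·1922 + 3·719 = 13718

3,-2,3 ; 13718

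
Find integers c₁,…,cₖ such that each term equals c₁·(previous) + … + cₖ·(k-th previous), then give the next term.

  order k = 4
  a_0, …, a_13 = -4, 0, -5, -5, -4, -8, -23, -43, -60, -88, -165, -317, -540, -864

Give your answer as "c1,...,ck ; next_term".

2,-2,2,1 ; -1447

  a_4 = 2·-5 + -2·-5 + 2·0 + 1·-4 = -4
  a_5 = 2·-4 + -2·-5 + 2·-5 + 1·0 = -8
  a_6 = 2·-8 + -2·-4 + 2·-5 + 1·-5 = -23
  a_7 = 2·-23 + -2·-8 + 2·-4 + 1·-5 = -43
  a_8 = 2·-43 + -2·-23 + 2·-8 + 1·-4 = -60
  a_9 = 2·-60 + -2·-43 + 2·-23 + 1·-8 = -88
  a_10 = 2·-88 + -2·-60 + 2·-43 + 1·-23 = -165
  a_11 = 2·-165 + -2·-88 + 2·-60 + 1·-43 = -317
  a_12 = 2·-317 + -2·-165 + 2·-88 + 1·-60 = -540
  a_13 = 2·-540 + -2·-317 + 2·-165 + 1·-88 = -864
  a_14 = 2·-864 + -2·-540 + 2·-317 + 1·-165 = -1447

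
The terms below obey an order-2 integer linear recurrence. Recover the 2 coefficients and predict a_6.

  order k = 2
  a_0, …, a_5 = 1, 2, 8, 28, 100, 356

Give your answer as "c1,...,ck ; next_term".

3,2 ; 1268

  a_2 = 3·2 + 2·1 = 8
  a_3 = 3·8 + 2·2 = 28
  a_4 = 3·28 + 2·8 = 100
  a_5 = 3·100 + 2·28 = 356
  a_6 = 3·356 + 2·100 = 1268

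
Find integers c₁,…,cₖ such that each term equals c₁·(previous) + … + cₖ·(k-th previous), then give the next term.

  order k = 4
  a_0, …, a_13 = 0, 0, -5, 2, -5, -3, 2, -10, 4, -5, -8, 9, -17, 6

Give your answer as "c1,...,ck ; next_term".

  a_4 = 0·2 + 1·-5 + 1·0 + -1·0 = -5
  a_5 = 0·-5 + 1·2 + 1·-5 + -1·0 = -3
  a_6 = 0·-3 + 1·-5 + 1·2 + -1·-5 = 2
  a_7 = 0·2 + 1·-3 + 1·-5 + -1·2 = -10
  a_8 = 0·-10 + 1·2 + 1·-3 + -1·-5 = 4
  a_9 = 0·4 + 1·-10 + 1·2 + -1·-3 = -5
  a_10 = 0·-5 + 1·4 + 1·-10 + -1·2 = -8
  a_11 = 0·-8 + 1·-5 + 1·4 + -1·-10 = 9
  a_12 = 0·9 + 1·-8 + 1·-5 + -1·4 = -17
  a_13 = 0·-17 + 1·9 + 1·-8 + -1·-5 = 6
  a_14 = 0·6 + 1·-17 + 1·9 + -1·-8 = 0

0,1,1,-1 ; 0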